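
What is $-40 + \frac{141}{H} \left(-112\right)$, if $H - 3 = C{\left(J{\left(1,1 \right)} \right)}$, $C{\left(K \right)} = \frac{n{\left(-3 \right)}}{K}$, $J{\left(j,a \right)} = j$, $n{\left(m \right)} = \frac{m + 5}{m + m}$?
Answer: $-5962$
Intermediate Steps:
$n{\left(m \right)} = \frac{5 + m}{2 m}$
$C{\left(K \right)} = - \frac{1}{3 K}$ ($C{\left(K \right)} = \frac{\frac{1}{2} \frac{1}{-3} \left(5 - 3\right)}{K} = \frac{\frac{1}{2} \left(- \frac{1}{3}\right) 2}{K} = - \frac{1}{3 K}$)
$H = \frac{8}{3}$ ($H = 3 - \frac{1}{3 \cdot 1} = 3 - \frac{1}{3} = \frac{8}{3} \approx 2.6667$)
$-40 + \frac{141}{H} \left(-112\right) = -40 + \frac{141}{\frac{8}{3}} \left(-112\right) = -40 + 141 \cdot \frac{3}{8} \left(-112\right) = -40 + \frac{423}{8} \left(-112\right) = -40 - 5922 = -5962$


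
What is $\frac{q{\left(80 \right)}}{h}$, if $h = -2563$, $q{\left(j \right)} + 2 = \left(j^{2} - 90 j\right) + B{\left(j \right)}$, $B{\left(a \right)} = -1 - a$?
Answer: $\frac{883}{2563} \approx 0.34452$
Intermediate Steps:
$q{\left(j \right)} = -3 + j^{2} - 91 j$ ($q{\left(j \right)} = -2 - \left(1 - j^{2} + 91 j\right) = -3 + j^{2} - 91 j$)
$\frac{q{\left(80 \right)}}{h} = \frac{-3 + 80^{2} - 7280}{-2563} = \left(-3 + 6400 - 7280\right) \left(- \frac{1}{2563}\right) = \left(-883\right) \left(- \frac{1}{2563}\right) = \frac{883}{2563}$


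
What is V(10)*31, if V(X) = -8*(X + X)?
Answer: -4960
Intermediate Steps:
V(X) = -16*X
V(10)*31 = -16*10*31 = -160*31 = -4960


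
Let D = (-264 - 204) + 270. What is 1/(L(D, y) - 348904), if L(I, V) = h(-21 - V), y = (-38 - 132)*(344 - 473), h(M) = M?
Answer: -1/370855 ≈ -2.6965e-6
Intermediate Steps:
D = -198 (D = -468 + 270 = -198)
y = 21930 (y = -170*(-129) = 21930)
L(I, V) = -21 - V
1/(L(D, y) - 348904) = 1/((-21 - 1*21930) - 348904) = 1/((-21 - 21930) - 348904) = 1/(-21951 - 348904) = 1/(-370855) = -1/370855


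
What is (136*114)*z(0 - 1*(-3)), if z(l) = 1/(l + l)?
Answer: 2584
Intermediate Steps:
z(l) = 1/(2*l)
(136*114)*z(0 - 1*(-3)) = (136*114)*(1/(2*(0 - 1*(-3)))) = 15504*(1/(2*(0 + 3))) = 15504*((½)/3) = 15504*((½)*(⅓)) = 15504*(⅙) = 2584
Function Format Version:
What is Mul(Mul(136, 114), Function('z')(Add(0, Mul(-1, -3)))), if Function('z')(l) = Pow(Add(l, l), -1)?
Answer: 2584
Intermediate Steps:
Function('z')(l) = Mul(Rational(1, 2), Pow(l, -1)) (Function('z')(l) = Pow(Mul(2, l), -1) = Mul(Rational(1, 2), Pow(l, -1)))
Mul(Mul(136, 114), Function('z')(Add(0, Mul(-1, -3)))) = Mul(Mul(136, 114), Mul(Rational(1, 2), Pow(Add(0, Mul(-1, -3)), -1))) = Mul(15504, Mul(Rational(1, 2), Pow(Add(0, 3), -1))) = Mul(15504, Mul(Rational(1, 2), Pow(3, -1))) = Mul(15504, Mul(Rational(1, 2), Rational(1, 3))) = Mul(15504, Rational(1, 6)) = 2584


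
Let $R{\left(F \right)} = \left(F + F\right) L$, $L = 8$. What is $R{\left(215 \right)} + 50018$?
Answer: $53458$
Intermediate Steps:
$R{\left(F \right)} = 16 F$ ($R{\left(F \right)} = \left(F + F\right) 8 = 2 F 8 = 16 F$)
$R{\left(215 \right)} + 50018 = 16 \cdot 215 + 50018 = 3440 + 50018 = 53458$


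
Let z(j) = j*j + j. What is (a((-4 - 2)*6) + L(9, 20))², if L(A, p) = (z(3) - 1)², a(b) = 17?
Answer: 19044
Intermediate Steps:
z(j) = j + j² (z(j) = j² + j = j + j²)
L(A, p) = 121 (L(A, p) = (3*(1 + 3) - 1)² = (3*4 - 1)² = (12 - 1)² = 11² = 121)
(a((-4 - 2)*6) + L(9, 20))² = (17 + 121)² = 138² = 19044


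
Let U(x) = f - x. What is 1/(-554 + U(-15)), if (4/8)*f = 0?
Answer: -1/539 ≈ -0.0018553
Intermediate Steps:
f = 0 (f = 2*0 = 0)
U(x) = -x (U(x) = 0 - x = -x)
1/(-554 + U(-15)) = 1/(-554 - 1*(-15)) = 1/(-554 + 15) = 1/(-539) = -1/539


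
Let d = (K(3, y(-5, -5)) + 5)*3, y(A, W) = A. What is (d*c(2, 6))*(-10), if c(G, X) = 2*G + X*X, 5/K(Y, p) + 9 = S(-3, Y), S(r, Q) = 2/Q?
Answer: -5280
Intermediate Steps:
K(Y, p) = 5/(-9 + 2/Y)
d = 66/5 (d = (-5*3/(-2 + 9*3) + 5)*3 = (-5*3/(-2 + 27) + 5)*3 = (-5*3/25 + 5)*3 = (-5*3*1/25 + 5)*3 = (-⅗ + 5)*3 = (22/5)*3 = 66/5 ≈ 13.200)
c(G, X) = X² + 2*G (c(G, X) = 2*G + X² = X² + 2*G)
(d*c(2, 6))*(-10) = (66*(6² + 2*2)/5)*(-10) = (66*(36 + 4)/5)*(-10) = ((66/5)*40)*(-10) = 528*(-10) = -5280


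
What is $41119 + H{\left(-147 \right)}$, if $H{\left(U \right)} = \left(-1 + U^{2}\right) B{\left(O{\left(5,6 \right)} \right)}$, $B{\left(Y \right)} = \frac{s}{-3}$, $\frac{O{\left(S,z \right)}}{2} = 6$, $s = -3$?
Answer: $62727$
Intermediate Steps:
$O{\left(S,z \right)} = 12$ ($O{\left(S,z \right)} = 2 \cdot 6 = 12$)
$B{\left(Y \right)} = 1$ ($B{\left(Y \right)} = - \frac{3}{-3} = \left(-3\right) \left(- \frac{1}{3}\right) = 1$)
$H{\left(U \right)} = -1 + U^{2}$ ($H{\left(U \right)} = \left(-1 + U^{2}\right) 1 = -1 + U^{2}$)
$41119 + H{\left(-147 \right)} = 41119 - \left(1 - \left(-147\right)^{2}\right) = 41119 + \left(-1 + 21609\right) = 41119 + 21608 = 62727$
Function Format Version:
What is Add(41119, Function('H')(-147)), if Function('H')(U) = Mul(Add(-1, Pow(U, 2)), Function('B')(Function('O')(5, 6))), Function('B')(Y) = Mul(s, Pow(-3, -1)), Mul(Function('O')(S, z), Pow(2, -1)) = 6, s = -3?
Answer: 62727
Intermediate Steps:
Function('O')(S, z) = 12 (Function('O')(S, z) = Mul(2, 6) = 12)
Function('B')(Y) = 1 (Function('B')(Y) = Mul(-3, Pow(-3, -1)) = Mul(-3, Rational(-1, 3)) = 1)
Function('H')(U) = Add(-1, Pow(U, 2)) (Function('H')(U) = Mul(Add(-1, Pow(U, 2)), 1) = Add(-1, Pow(U, 2)))
Add(41119, Function('H')(-147)) = Add(41119, Add(-1, Pow(-147, 2))) = Add(41119, Add(-1, 21609)) = Add(41119, 21608) = 62727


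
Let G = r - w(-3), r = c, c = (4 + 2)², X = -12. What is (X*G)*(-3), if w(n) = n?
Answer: 1404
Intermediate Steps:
c = 36 (c = 6² = 36)
r = 36
G = 39 (G = 36 - 1*(-3) = 36 + 3 = 39)
(X*G)*(-3) = -12*39*(-3) = -468*(-3) = 1404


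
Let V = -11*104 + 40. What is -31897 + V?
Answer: -33001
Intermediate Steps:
V = -1104 (V = -1144 + 40 = -1104)
-31897 + V = -31897 - 1104 = -33001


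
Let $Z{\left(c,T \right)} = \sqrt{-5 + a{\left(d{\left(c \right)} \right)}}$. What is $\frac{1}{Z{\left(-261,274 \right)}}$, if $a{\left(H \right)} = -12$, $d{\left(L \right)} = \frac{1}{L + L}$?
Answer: $- \frac{i \sqrt{17}}{17} \approx - 0.24254 i$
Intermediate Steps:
$d{\left(L \right)} = \frac{1}{2 L}$
$Z{\left(c,T \right)} = i \sqrt{17}$ ($Z{\left(c,T \right)} = \sqrt{-5 - 12} = \sqrt{-17} = i \sqrt{17}$)
$\frac{1}{Z{\left(-261,274 \right)}} = \frac{1}{i \sqrt{17}} = - \frac{i \sqrt{17}}{17}$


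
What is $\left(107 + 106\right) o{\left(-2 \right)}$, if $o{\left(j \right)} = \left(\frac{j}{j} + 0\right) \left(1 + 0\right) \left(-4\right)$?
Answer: $-852$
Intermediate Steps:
$o{\left(j \right)} = -4$ ($o{\left(j \right)} = \left(1 + 0\right) 1 \left(-4\right) = 1 \left(-4\right) = -4$)
$\left(107 + 106\right) o{\left(-2 \right)} = \left(107 + 106\right) \left(-4\right) = 213 \left(-4\right) = -852$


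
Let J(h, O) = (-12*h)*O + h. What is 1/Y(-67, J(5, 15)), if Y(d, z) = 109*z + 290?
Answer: -1/97265 ≈ -1.0281e-5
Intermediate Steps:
J(h, O) = h - 12*O*h (J(h, O) = -12*O*h + h = h - 12*O*h)
Y(d, z) = 290 + 109*z
1/Y(-67, J(5, 15)) = 1/(290 + 109*(5*(1 - 12*15))) = 1/(290 + 109*(5*(1 - 180))) = 1/(290 + 109*(5*(-179))) = 1/(290 + 109*(-895)) = 1/(290 - 97555) = 1/(-97265) = -1/97265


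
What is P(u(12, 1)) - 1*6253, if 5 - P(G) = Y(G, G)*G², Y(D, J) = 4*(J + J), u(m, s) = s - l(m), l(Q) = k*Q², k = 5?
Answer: 2973553424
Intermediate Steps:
l(Q) = 5*Q²
u(m, s) = s - 5*m²
Y(D, J) = 8*J (Y(D, J) = 4*(2*J) = 8*J)
P(G) = 5 - 8*G³ (P(G) = 5 - 8*G*G² = 5 - 8*G³)
P(u(12, 1)) - 1*6253 = (5 - 8*(1 - 5*12²)³) - 1*6253 = (5 - 8*(1 - 5*144)³) - 6253 = (5 - 8*(1 - 720)³) - 6253 = (5 - 8*(-719)³) - 6253 = (5 - 8*(-371694959)) - 6253 = (5 + 2973559672) - 6253 = 2973559677 - 6253 = 2973553424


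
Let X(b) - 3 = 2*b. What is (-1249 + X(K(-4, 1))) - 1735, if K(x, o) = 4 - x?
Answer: -2965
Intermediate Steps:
X(b) = 3 + 2*b
(-1249 + X(K(-4, 1))) - 1735 = (-1249 + (3 + 2*(4 - 1*(-4)))) - 1735 = (-1249 + (3 + 2*(4 + 4))) - 1735 = (-1249 + (3 + 2*8)) - 1735 = (-1249 + (3 + 16)) - 1735 = (-1249 + 19) - 1735 = -1230 - 1735 = -2965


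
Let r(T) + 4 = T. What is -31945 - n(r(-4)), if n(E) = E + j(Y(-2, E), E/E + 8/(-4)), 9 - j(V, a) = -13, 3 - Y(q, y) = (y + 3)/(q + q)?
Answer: -31959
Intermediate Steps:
Y(q, y) = 3 - (3 + y)/(2*q) (Y(q, y) = 3 - (y + 3)/(q + q) = 3 - (3 + y)/(2*q))
r(T) = -4 + T
j(V, a) = 22 (j(V, a) = 9 - 1*(-13) = 9 + 13 = 22)
n(E) = 22 + E (n(E) = E + 22 = 22 + E)
-31945 - n(r(-4)) = -31945 - (22 + (-4 - 4)) = -31945 - (22 - 8) = -31945 - 1*14 = -31945 - 14 = -31959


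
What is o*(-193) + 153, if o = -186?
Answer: 36051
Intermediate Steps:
o*(-193) + 153 = -186*(-193) + 153 = 35898 + 153 = 36051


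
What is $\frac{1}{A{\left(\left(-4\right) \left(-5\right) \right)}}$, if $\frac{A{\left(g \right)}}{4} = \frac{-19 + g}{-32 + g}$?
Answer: $-3$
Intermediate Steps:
$A{\left(g \right)} = \frac{4 \left(-19 + g\right)}{-32 + g}$ ($A{\left(g \right)} = 4 \frac{-19 + g}{-32 + g} = \frac{4 \left(-19 + g\right)}{-32 + g}$)
$\frac{1}{A{\left(\left(-4\right) \left(-5\right) \right)}} = \frac{1}{4 \frac{1}{-32 - -20} \left(-19 - -20\right)} = \frac{1}{4 \frac{1}{-32 + 20} \left(-19 + 20\right)} = \frac{1}{4 \frac{1}{-12} \cdot 1} = \frac{1}{4 \left(- \frac{1}{12}\right) 1} = \frac{1}{- \frac{1}{3}} = -3$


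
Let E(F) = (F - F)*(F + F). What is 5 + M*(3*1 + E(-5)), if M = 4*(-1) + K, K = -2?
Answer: -13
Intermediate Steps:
E(F) = 0 (E(F) = 0*(2*F) = 0)
M = -6 (M = 4*(-1) - 2 = -4 - 2 = -6)
5 + M*(3*1 + E(-5)) = 5 - 6*(3*1 + 0) = 5 - 6*(3 + 0) = 5 - 6*3 = 5 - 18 = -13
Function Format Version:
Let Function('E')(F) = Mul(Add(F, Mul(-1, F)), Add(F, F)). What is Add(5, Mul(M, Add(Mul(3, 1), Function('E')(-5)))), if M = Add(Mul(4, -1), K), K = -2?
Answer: -13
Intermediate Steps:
Function('E')(F) = 0 (Function('E')(F) = Mul(0, Mul(2, F)) = 0)
M = -6 (M = Add(Mul(4, -1), -2) = Add(-4, -2) = -6)
Add(5, Mul(M, Add(Mul(3, 1), Function('E')(-5)))) = Add(5, Mul(-6, Add(Mul(3, 1), 0))) = Add(5, Mul(-6, Add(3, 0))) = Add(5, Mul(-6, 3)) = Add(5, -18) = -13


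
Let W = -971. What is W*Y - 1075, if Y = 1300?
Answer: -1263375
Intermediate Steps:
W*Y - 1075 = -971*1300 - 1075 = -1262300 - 1075 = -1263375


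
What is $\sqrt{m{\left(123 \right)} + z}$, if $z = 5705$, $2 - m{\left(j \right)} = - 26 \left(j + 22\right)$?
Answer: $27 \sqrt{13} \approx 97.35$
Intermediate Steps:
$m{\left(j \right)} = 574 + 26 j$ ($m{\left(j \right)} = 2 - - 26 \left(j + 22\right) = 2 - - 26 \left(22 + j\right) = 2 - \left(-572 - 26 j\right) = 2 + \left(572 + 26 j\right) = 574 + 26 j$)
$\sqrt{m{\left(123 \right)} + z} = \sqrt{\left(574 + 26 \cdot 123\right) + 5705} = \sqrt{\left(574 + 3198\right) + 5705} = \sqrt{3772 + 5705} = \sqrt{9477} = 27 \sqrt{13}$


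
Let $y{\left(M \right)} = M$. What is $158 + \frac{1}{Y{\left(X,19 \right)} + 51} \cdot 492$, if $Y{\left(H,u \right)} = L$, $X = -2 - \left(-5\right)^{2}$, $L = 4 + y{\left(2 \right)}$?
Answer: $\frac{3166}{19} \approx 166.63$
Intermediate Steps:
$L = 6$ ($L = 4 + 2 = 6$)
$X = -27$ ($X = -2 - 25 = -27$)
$Y{\left(H,u \right)} = 6$
$158 + \frac{1}{Y{\left(X,19 \right)} + 51} \cdot 492 = 158 + \frac{1}{6 + 51} \cdot 492 = 158 + \frac{1}{57} \cdot 492 = 158 + \frac{164}{19} = \frac{3166}{19}$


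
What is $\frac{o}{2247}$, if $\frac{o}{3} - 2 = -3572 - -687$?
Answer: $- \frac{2883}{749} \approx -3.8491$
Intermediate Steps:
$o = -8649$ ($o = 6 + 3 \left(-3572 - -687\right) = 6 + 3 \left(-3572 + 687\right) = 6 + 3 \left(-2885\right) = 6 - 8655 = -8649$)
$\frac{o}{2247} = - \frac{8649}{2247} = \left(-8649\right) \frac{1}{2247} = - \frac{2883}{749}$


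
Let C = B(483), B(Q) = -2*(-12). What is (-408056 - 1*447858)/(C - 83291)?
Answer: 855914/83267 ≈ 10.279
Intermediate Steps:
B(Q) = 24
C = 24
(-408056 - 1*447858)/(C - 83291) = (-408056 - 1*447858)/(24 - 83291) = (-408056 - 447858)/(-83267) = -855914*(-1/83267) = 855914/83267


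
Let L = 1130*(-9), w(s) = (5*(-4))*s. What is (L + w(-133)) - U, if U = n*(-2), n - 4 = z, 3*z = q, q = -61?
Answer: -22628/3 ≈ -7542.7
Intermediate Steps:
w(s) = -20*s
z = -61/3 (z = (⅓)*(-61) = -61/3 ≈ -20.333)
n = -49/3 (n = 4 - 61/3 = -49/3 ≈ -16.333)
L = -10170
U = 98/3 (U = -49/3*(-2) = 98/3 ≈ 32.667)
(L + w(-133)) - U = (-10170 - 20*(-133)) - 1*98/3 = (-10170 + 2660) - 98/3 = -7510 - 98/3 = -22628/3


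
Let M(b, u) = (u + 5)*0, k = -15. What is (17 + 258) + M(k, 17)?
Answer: 275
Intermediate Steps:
M(b, u) = 0 (M(b, u) = (5 + u)*0 = 0)
(17 + 258) + M(k, 17) = (17 + 258) + 0 = 275 + 0 = 275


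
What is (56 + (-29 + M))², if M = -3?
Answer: 576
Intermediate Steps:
(56 + (-29 + M))² = (56 + (-29 - 3))² = (56 - 32)² = 24² = 576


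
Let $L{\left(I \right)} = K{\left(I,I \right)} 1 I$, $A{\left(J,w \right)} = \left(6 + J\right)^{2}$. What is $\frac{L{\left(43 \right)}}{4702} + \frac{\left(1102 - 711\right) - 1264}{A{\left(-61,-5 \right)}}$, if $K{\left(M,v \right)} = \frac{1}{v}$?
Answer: $- \frac{4101821}{14223550} \approx -0.28838$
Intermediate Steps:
$L{\left(I \right)} = 1$ ($L{\left(I \right)} = \frac{1}{I} 1 I = \frac{I}{I} = 1$)
$\frac{L{\left(43 \right)}}{4702} + \frac{\left(1102 - 711\right) - 1264}{A{\left(-61,-5 \right)}} = 1 \cdot \frac{1}{4702} + \frac{\left(1102 - 711\right) - 1264}{\left(6 - 61\right)^{2}} = 1 \cdot \frac{1}{4702} + \frac{391 - 1264}{\left(-55\right)^{2}} = \frac{1}{4702} - \frac{873}{3025} = - \frac{4101821}{14223550}$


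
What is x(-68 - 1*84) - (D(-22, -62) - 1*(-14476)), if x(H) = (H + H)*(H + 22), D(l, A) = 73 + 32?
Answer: 24939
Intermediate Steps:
D(l, A) = 105
x(H) = 2*H*(22 + H) (x(H) = (2*H)*(22 + H) = 2*H*(22 + H))
x(-68 - 1*84) - (D(-22, -62) - 1*(-14476)) = 2*(-68 - 1*84)*(22 + (-68 - 1*84)) - (105 - 1*(-14476)) = 2*(-68 - 84)*(22 + (-68 - 84)) - (105 + 14476) = 2*(-152)*(22 - 152) - 1*14581 = 2*(-152)*(-130) - 14581 = 39520 - 14581 = 24939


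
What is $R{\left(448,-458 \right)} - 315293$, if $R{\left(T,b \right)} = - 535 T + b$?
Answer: $-555431$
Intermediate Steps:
$R{\left(T,b \right)} = b - 535 T$
$R{\left(448,-458 \right)} - 315293 = \left(-458 - 239680\right) - 315293 = -240138 - 315293 = -555431$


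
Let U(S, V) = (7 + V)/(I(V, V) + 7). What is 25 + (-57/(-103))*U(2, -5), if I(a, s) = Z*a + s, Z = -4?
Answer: 28382/1133 ≈ 25.050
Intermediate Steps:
I(a, s) = s - 4*a (I(a, s) = -4*a + s = s - 4*a)
U(S, V) = (7 + V)/(7 - 3*V) (U(S, V) = (7 + V)/((V - 4*V) + 7) = (7 + V)/(-3*V + 7) = (7 + V)/(7 - 3*V))
25 + (-57/(-103))*U(2, -5) = 25 + (-57/(-103))*((7 - 5)/(7 - 3*(-5))) = 25 + (-57*(-1/103))*(2/(7 + 15)) = 25 + 57*(2/22)/103 = 25 + 57*((1/22)*2)/103 = 25 + (57/103)*(1/11) = 25 + 57/1133 = 28382/1133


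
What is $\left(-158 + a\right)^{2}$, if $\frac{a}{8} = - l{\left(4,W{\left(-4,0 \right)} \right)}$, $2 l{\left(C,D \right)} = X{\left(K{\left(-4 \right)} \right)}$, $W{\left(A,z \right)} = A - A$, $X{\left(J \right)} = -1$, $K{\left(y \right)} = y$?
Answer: $23716$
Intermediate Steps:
$W{\left(A,z \right)} = 0$
$l{\left(C,D \right)} = - \frac{1}{2}$ ($l{\left(C,D \right)} = \frac{1}{2} \left(-1\right) = - \frac{1}{2}$)
$a = 4$ ($a = 8 \left(\left(-1\right) \left(- \frac{1}{2}\right)\right) = 8 \cdot \frac{1}{2} = 4$)
$\left(-158 + a\right)^{2} = \left(-158 + 4\right)^{2} = \left(-154\right)^{2} = 23716$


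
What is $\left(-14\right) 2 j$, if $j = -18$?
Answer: $504$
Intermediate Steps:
$\left(-14\right) 2 j = \left(-14\right) 2 \left(-18\right) = \left(-28\right) \left(-18\right) = 504$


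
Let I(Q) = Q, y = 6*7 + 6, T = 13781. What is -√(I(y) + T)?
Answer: -√13829 ≈ -117.60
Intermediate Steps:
y = 48 (y = 42 + 6 = 48)
-√(I(y) + T) = -√(48 + 13781) = -√13829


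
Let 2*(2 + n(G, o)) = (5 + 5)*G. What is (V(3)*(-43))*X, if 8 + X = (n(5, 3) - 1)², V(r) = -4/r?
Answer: 81872/3 ≈ 27291.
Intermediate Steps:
n(G, o) = -2 + 5*G (n(G, o) = -2 + ((5 + 5)*G)/2 = -2 + (10*G)/2 = -2 + 5*G)
X = 476 (X = -8 + ((-2 + 5*5) - 1)² = -8 + ((-2 + 25) - 1)² = -8 + (23 - 1)² = -8 + 22² = -8 + 484 = 476)
(V(3)*(-43))*X = (-4/3*(-43))*476 = (-4*⅓*(-43))*476 = -4/3*(-43)*476 = (172/3)*476 = 81872/3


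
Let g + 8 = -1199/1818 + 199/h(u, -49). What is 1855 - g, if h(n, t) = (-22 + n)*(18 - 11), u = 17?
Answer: 118946437/63630 ≈ 1869.3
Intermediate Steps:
h(n, t) = -154 + 7*n (h(n, t) = (-22 + n)*7 = -154 + 7*n)
g = -912787/63630 (g = -8 + (-1199/1818 + 199/(-154 + 7*17)) = -8 + (-1199*1/1818 + 199/(-154 + 119)) = -8 + (-1199/1818 + 199/(-35)) = -8 + (-1199/1818 + 199*(-1/35)) = -8 + (-1199/1818 - 199/35) = -8 - 403747/63630 = -912787/63630 ≈ -14.345)
1855 - g = 1855 - 1*(-912787/63630) = 1855 + 912787/63630 = 118946437/63630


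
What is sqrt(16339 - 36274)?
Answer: 3*I*sqrt(2215) ≈ 141.19*I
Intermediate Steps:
sqrt(16339 - 36274) = sqrt(-19935) = 3*I*sqrt(2215)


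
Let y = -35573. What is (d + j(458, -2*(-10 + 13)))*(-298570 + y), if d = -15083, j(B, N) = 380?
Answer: 4912904529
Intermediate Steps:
(d + j(458, -2*(-10 + 13)))*(-298570 + y) = (-15083 + 380)*(-298570 - 35573) = -14703*(-334143) = 4912904529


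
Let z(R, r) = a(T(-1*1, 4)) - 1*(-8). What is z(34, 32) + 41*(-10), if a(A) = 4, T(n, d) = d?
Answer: -398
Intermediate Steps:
z(R, r) = 12 (z(R, r) = 4 - 1*(-8) = 4 + 8 = 12)
z(34, 32) + 41*(-10) = 12 + 41*(-10) = 12 - 410 = -398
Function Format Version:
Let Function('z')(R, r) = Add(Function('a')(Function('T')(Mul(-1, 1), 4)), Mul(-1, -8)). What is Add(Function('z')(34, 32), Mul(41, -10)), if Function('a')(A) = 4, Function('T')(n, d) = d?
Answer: -398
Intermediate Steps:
Function('z')(R, r) = 12 (Function('z')(R, r) = Add(4, Mul(-1, -8)) = Add(4, 8) = 12)
Add(Function('z')(34, 32), Mul(41, -10)) = Add(12, Mul(41, -10)) = Add(12, -410) = -398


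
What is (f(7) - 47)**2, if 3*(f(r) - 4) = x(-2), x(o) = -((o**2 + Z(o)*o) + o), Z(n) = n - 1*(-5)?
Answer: 15625/9 ≈ 1736.1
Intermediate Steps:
Z(n) = 5 + n (Z(n) = n + 5 = 5 + n)
x(o) = -o - o**2 - o*(5 + o) (x(o) = -((o**2 + (5 + o)*o) + o) = -((o**2 + o*(5 + o)) + o) = -(o + o**2 + o*(5 + o)) = -o - o**2 - o*(5 + o))
f(r) = 16/3 (f(r) = 4 + (-2*(-2)*(3 - 2))/3 = 4 + (-2*(-2)*1)/3 = 4 + (1/3)*4 = 4 + 4/3 = 16/3)
(f(7) - 47)**2 = (16/3 - 47)**2 = (-125/3)**2 = 15625/9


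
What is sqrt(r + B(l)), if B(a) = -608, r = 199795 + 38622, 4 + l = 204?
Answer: sqrt(237809) ≈ 487.66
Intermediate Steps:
l = 200 (l = -4 + 204 = 200)
r = 238417
sqrt(r + B(l)) = sqrt(238417 - 608) = sqrt(237809)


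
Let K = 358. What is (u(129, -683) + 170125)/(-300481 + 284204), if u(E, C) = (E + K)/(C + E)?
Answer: -94248763/9017458 ≈ -10.452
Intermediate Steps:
u(E, C) = (358 + E)/(C + E) (u(E, C) = (E + 358)/(C + E) = (358 + E)/(C + E))
(u(129, -683) + 170125)/(-300481 + 284204) = ((358 + 129)/(-683 + 129) + 170125)/(-300481 + 284204) = (487/(-554) + 170125)/(-16277) = (-1/554*487 + 170125)*(-1/16277) = (-487/554 + 170125)*(-1/16277) = (94248763/554)*(-1/16277) = -94248763/9017458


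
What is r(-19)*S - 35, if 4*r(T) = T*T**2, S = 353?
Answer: -2421367/4 ≈ -6.0534e+5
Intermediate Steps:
r(T) = T**3/4 (r(T) = (T*T**2)/4 = T**3/4)
r(-19)*S - 35 = ((1/4)*(-19)**3)*353 - 35 = ((1/4)*(-6859))*353 - 35 = -6859/4*353 - 35 = -2421227/4 - 35 = -2421367/4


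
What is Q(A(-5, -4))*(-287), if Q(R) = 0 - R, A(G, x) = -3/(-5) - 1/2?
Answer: 287/10 ≈ 28.700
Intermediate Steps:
A(G, x) = ⅒ (A(G, x) = -3*(-⅕) - 1*½ = ⅗ - ½ = ⅒)
Q(R) = -R
Q(A(-5, -4))*(-287) = -1*⅒*(-287) = -⅒*(-287) = 287/10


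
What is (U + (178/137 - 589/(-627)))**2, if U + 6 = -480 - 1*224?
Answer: 10238649644521/20439441 ≈ 5.0093e+5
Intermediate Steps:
U = -710 (U = -6 + (-480 - 1*224) = -6 + (-480 - 224) = -6 - 704 = -710)
(U + (178/137 - 589/(-627)))**2 = (-710 + (178/137 - 589/(-627)))**2 = (-710 + (178*(1/137) - 589*(-1/627)))**2 = (-710 + (178/137 + 31/33))**2 = (-710 + 10121/4521)**2 = (-3199789/4521)**2 = 10238649644521/20439441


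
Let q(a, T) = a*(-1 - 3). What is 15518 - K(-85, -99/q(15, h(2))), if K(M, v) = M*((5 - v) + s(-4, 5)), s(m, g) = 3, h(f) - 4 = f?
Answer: 64231/4 ≈ 16058.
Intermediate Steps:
h(f) = 4 + f
q(a, T) = -4*a (q(a, T) = a*(-4) = -4*a)
K(M, v) = M*(8 - v) (K(M, v) = M*((5 - v) + 3) = M*(8 - v))
15518 - K(-85, -99/q(15, h(2))) = 15518 - (-85)*(8 - (-99)/((-4*15))) = 15518 - (-85)*(8 - (-99)/(-60)) = 15518 - (-85)*(8 - (-99)*(-1)/60) = 15518 - (-85)*(8 - 1*33/20) = 15518 - (-85)*(8 - 33/20) = 15518 - (-85)*127/20 = 15518 - 1*(-2159/4) = 15518 + 2159/4 = 64231/4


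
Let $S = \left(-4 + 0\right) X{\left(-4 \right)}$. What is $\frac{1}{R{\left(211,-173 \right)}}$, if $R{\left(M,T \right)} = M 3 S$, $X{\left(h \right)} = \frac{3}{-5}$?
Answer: $\frac{5}{7596} \approx 0.00065824$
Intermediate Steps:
$X{\left(h \right)} = - \frac{3}{5}$ ($X{\left(h \right)} = 3 \left(- \frac{1}{5}\right) = - \frac{3}{5}$)
$S = \frac{12}{5}$ ($S = \left(-4 + 0\right) \left(- \frac{3}{5}\right) = \left(-4\right) \left(- \frac{3}{5}\right) = \frac{12}{5} \approx 2.4$)
$R{\left(M,T \right)} = \frac{36 M}{5}$ ($R{\left(M,T \right)} = M 3 \cdot \frac{12}{5} = 3 M \frac{12}{5} = \frac{36 M}{5}$)
$\frac{1}{R{\left(211,-173 \right)}} = \frac{1}{\frac{36}{5} \cdot 211} = \frac{1}{\frac{7596}{5}} = \frac{5}{7596}$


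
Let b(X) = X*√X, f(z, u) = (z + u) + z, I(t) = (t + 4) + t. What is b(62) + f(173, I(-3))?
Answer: 344 + 62*√62 ≈ 832.19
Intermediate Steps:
I(t) = 4 + 2*t (I(t) = (4 + t) + t = 4 + 2*t)
f(z, u) = u + 2*z (f(z, u) = (u + z) + z = u + 2*z)
b(X) = X^(3/2)
b(62) + f(173, I(-3)) = 62^(3/2) + ((4 + 2*(-3)) + 2*173) = 62*√62 + ((4 - 6) + 346) = 62*√62 + (-2 + 346) = 62*√62 + 344 = 344 + 62*√62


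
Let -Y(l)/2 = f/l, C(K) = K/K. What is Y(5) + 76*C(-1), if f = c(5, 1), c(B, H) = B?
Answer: 74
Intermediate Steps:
C(K) = 1
f = 5
Y(l) = -10/l
Y(5) + 76*C(-1) = -10/5 + 76*1 = -10*⅕ + 76 = -2 + 76 = 74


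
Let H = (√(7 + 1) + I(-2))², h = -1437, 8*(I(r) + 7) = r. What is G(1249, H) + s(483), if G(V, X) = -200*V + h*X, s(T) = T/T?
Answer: -5389237/16 + 41673*√2 ≈ -2.7789e+5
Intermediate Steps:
I(r) = -7 + r/8
s(T) = 1
H = (-29/4 + 2*√2)² (H = (√(7 + 1) + (-7 + (⅛)*(-2)))² = (√8 + (-7 - ¼))² = (2*√2 - 29/4)² = (-29/4 + 2*√2)² ≈ 19.550)
G(V, X) = -1437*X - 200*V (G(V, X) = -200*V - 1437*X = -1437*X - 200*V)
G(1249, H) + s(483) = (-1437*(969/16 - 29*√2) - 200*1249) + 1 = ((-1392453/16 + 41673*√2) - 249800) + 1 = (-5389253/16 + 41673*√2) + 1 = -5389237/16 + 41673*√2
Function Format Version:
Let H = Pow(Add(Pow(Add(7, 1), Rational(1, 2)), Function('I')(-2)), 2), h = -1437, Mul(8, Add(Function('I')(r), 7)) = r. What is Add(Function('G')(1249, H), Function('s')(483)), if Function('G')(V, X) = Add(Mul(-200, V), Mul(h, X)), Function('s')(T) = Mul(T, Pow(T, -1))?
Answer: Add(Rational(-5389237, 16), Mul(41673, Pow(2, Rational(1, 2)))) ≈ -2.7789e+5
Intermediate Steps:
Function('I')(r) = Add(-7, Mul(Rational(1, 8), r))
Function('s')(T) = 1
H = Pow(Add(Rational(-29, 4), Mul(2, Pow(2, Rational(1, 2)))), 2) (H = Pow(Add(Pow(Add(7, 1), Rational(1, 2)), Add(-7, Mul(Rational(1, 8), -2))), 2) = Pow(Add(Pow(8, Rational(1, 2)), Add(-7, Rational(-1, 4))), 2) = Pow(Add(Mul(2, Pow(2, Rational(1, 2))), Rational(-29, 4)), 2) = Pow(Add(Rational(-29, 4), Mul(2, Pow(2, Rational(1, 2)))), 2) ≈ 19.550)
Function('G')(V, X) = Add(Mul(-1437, X), Mul(-200, V)) (Function('G')(V, X) = Add(Mul(-200, V), Mul(-1437, X)) = Add(Mul(-1437, X), Mul(-200, V)))
Add(Function('G')(1249, H), Function('s')(483)) = Add(Add(Mul(-1437, Add(Rational(969, 16), Mul(-29, Pow(2, Rational(1, 2))))), Mul(-200, 1249)), 1) = Add(Add(Add(Rational(-1392453, 16), Mul(41673, Pow(2, Rational(1, 2)))), -249800), 1) = Add(Add(Rational(-5389253, 16), Mul(41673, Pow(2, Rational(1, 2)))), 1) = Add(Rational(-5389237, 16), Mul(41673, Pow(2, Rational(1, 2))))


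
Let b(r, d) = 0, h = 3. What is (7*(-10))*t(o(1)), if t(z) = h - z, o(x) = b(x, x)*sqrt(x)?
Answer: -210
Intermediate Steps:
o(x) = 0 (o(x) = 0*sqrt(x) = 0)
t(z) = 3 - z
(7*(-10))*t(o(1)) = (7*(-10))*(3 - 1*0) = -70*(3 + 0) = -70*3 = -210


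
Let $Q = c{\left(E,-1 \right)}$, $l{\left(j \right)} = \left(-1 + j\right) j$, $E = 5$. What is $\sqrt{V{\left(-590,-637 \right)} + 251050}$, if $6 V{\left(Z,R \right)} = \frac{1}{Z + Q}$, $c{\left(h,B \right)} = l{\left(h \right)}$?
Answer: $\frac{\sqrt{81566144905}}{570} \approx 501.05$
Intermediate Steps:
$l{\left(j \right)} = j \left(-1 + j\right)$
$c{\left(h,B \right)} = h \left(-1 + h\right)$
$Q = 20$ ($Q = 5 \left(-1 + 5\right) = 5 \cdot 4 = 20$)
$V{\left(Z,R \right)} = \frac{1}{6 \left(20 + Z\right)}$ ($V{\left(Z,R \right)} = \frac{1}{6 \left(Z + 20\right)} = \frac{1}{6 \left(20 + Z\right)}$)
$\sqrt{V{\left(-590,-637 \right)} + 251050} = \sqrt{\frac{1}{6 \left(20 - 590\right)} + 251050} = \sqrt{\frac{1}{6 \left(-570\right)} + 251050} = \sqrt{\frac{1}{6} \left(- \frac{1}{570}\right) + 251050} = \sqrt{- \frac{1}{3420} + 251050} = \sqrt{\frac{858590999}{3420}} = \frac{\sqrt{81566144905}}{570}$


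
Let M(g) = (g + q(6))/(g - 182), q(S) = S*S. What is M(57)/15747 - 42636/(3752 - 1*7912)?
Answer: 1398720827/136474000 ≈ 10.249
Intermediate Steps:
q(S) = S²
M(g) = (36 + g)/(-182 + g) (M(g) = (g + 6²)/(g - 182) = (g + 36)/(-182 + g) = (36 + g)/(-182 + g))
M(57)/15747 - 42636/(3752 - 1*7912) = ((36 + 57)/(-182 + 57))/15747 - 42636/(3752 - 1*7912) = (93/(-125))*(1/15747) - 42636/(3752 - 7912) = -1/125*93*(1/15747) - 42636/(-4160) = -93/125*1/15747 - 42636*(-1/4160) = -31/656125 + 10659/1040 = 1398720827/136474000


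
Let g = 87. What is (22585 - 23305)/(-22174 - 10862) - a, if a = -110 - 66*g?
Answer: 16110616/2753 ≈ 5852.0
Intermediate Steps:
a = -5852 (a = -110 - 66*87 = -110 - 5742 = -5852)
(22585 - 23305)/(-22174 - 10862) - a = (22585 - 23305)/(-22174 - 10862) - 1*(-5852) = -720/(-33036) + 5852 = -720*(-1/33036) + 5852 = 60/2753 + 5852 = 16110616/2753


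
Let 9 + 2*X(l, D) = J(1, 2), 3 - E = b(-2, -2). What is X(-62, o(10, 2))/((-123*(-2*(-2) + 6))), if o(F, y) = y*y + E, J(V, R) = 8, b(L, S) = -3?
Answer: 1/2460 ≈ 0.00040650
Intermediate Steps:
E = 6 (E = 3 - 1*(-3) = 3 + 3 = 6)
o(F, y) = 6 + y² (o(F, y) = y*y + 6 = y² + 6 = 6 + y²)
X(l, D) = -½ (X(l, D) = -9/2 + (½)*8 = -9/2 + 4 = -½)
X(-62, o(10, 2))/((-123*(-2*(-2) + 6))) = -(-1/(123*(-2*(-2) + 6)))/2 = -(-1/(123*(4 + 6)))/2 = -1/(2*((-123*10))) = -½/(-1230) = -½*(-1/1230) = 1/2460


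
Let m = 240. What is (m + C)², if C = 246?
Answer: 236196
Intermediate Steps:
(m + C)² = (240 + 246)² = 486² = 236196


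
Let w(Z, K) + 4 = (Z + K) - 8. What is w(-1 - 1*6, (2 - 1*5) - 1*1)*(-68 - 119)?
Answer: 4301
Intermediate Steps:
w(Z, K) = -12 + K + Z (w(Z, K) = -4 + ((Z + K) - 8) = -4 + ((K + Z) - 8) = -4 + (-8 + K + Z) = -12 + K + Z)
w(-1 - 1*6, (2 - 1*5) - 1*1)*(-68 - 119) = (-12 + ((2 - 1*5) - 1*1) + (-1 - 1*6))*(-68 - 119) = (-12 + ((2 - 5) - 1) + (-1 - 6))*(-187) = (-12 + (-3 - 1) - 7)*(-187) = (-12 - 4 - 7)*(-187) = -23*(-187) = 4301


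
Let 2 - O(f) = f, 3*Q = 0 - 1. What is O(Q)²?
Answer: 49/9 ≈ 5.4444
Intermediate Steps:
Q = -⅓ (Q = (0 - 1)/3 = (⅓)*(-1) = -⅓ ≈ -0.33333)
O(f) = 2 - f
O(Q)² = (2 - 1*(-⅓))² = (2 + ⅓)² = (7/3)² = 49/9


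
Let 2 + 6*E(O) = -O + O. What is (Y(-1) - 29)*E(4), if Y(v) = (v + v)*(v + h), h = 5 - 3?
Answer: 31/3 ≈ 10.333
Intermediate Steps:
E(O) = -⅓ (E(O) = -⅓ + (-O + O)/6 = -⅓ + (⅙)*0 = -⅓ + 0 = -⅓)
h = 2
Y(v) = 2*v*(2 + v) (Y(v) = (v + v)*(v + 2) = (2*v)*(2 + v) = 2*v*(2 + v))
(Y(-1) - 29)*E(4) = (2*(-1)*(2 - 1) - 29)*(-⅓) = (2*(-1)*1 - 29)*(-⅓) = (-2 - 29)*(-⅓) = -31*(-⅓) = 31/3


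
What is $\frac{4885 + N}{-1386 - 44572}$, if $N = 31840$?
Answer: $- \frac{36725}{45958} \approx -0.7991$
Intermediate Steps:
$\frac{4885 + N}{-1386 - 44572} = \frac{4885 + 31840}{-1386 - 44572} = \frac{36725}{-45958} = 36725 \left(- \frac{1}{45958}\right) = - \frac{36725}{45958}$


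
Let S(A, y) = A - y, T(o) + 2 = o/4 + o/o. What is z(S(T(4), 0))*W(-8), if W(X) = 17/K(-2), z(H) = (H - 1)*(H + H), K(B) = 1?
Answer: 0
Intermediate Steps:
T(o) = -1 + o/4 (T(o) = -2 + (o/4 + o/o) = -2 + (o*(¼) + 1) = -2 + (o/4 + 1) = -2 + (1 + o/4) = -1 + o/4)
z(H) = 2*H*(-1 + H) (z(H) = (-1 + H)*(2*H) = 2*H*(-1 + H))
W(X) = 17 (W(X) = 17/1 = 17*1 = 17)
z(S(T(4), 0))*W(-8) = (2*((-1 + (¼)*4) - 1*0)*(-1 + ((-1 + (¼)*4) - 1*0)))*17 = (2*((-1 + 1) + 0)*(-1 + ((-1 + 1) + 0)))*17 = (2*(0 + 0)*(-1 + (0 + 0)))*17 = (2*0*(-1 + 0))*17 = (2*0*(-1))*17 = 0*17 = 0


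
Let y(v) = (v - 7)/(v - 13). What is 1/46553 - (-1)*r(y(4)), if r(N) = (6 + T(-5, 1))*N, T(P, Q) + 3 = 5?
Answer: 372427/139659 ≈ 2.6667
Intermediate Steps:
T(P, Q) = 2 (T(P, Q) = -3 + 5 = 2)
y(v) = (-7 + v)/(-13 + v)
r(N) = 8*N (r(N) = (6 + 2)*N = 8*N)
1/46553 - (-1)*r(y(4)) = 1/46553 - (-1)*8*((-7 + 4)/(-13 + 4)) = 1/46553 - (-1)*8*(-3/(-9)) = 1/46553 - (-1)*8*(-⅑*(-3)) = 1/46553 - (-1)*8*(⅓) = 1/46553 - (-1)*8/3 = 1/46553 - 1*(-8/3) = 1/46553 + 8/3 = 372427/139659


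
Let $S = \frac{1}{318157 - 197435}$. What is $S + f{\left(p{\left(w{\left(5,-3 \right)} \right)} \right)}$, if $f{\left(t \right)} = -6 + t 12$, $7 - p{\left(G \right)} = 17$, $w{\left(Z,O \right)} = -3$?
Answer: $- \frac{15210971}{120722} \approx -126.0$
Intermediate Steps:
$p{\left(G \right)} = -10$ ($p{\left(G \right)} = 7 - 17 = -10$)
$f{\left(t \right)} = -6 + 12 t$
$S = \frac{1}{120722} \approx 8.2835 \cdot 10^{-6}$
$S + f{\left(p{\left(w{\left(5,-3 \right)} \right)} \right)} = \frac{1}{120722} + \left(-6 + 12 \left(-10\right)\right) = \frac{1}{120722} - 126 = - \frac{15210971}{120722}$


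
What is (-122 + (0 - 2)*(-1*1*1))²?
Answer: 14400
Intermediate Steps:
(-122 + (0 - 2)*(-1*1*1))² = (-122 - (-2))² = (-122 - 2*(-1))² = (-122 + 2)² = (-120)² = 14400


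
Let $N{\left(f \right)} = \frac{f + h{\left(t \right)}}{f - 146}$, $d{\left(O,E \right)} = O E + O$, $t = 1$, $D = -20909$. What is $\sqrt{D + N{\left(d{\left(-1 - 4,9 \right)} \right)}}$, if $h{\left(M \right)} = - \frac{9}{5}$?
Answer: $\frac{3 i \sqrt{11383645}}{70} \approx 144.6 i$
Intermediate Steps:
$d{\left(O,E \right)} = O + E O$ ($d{\left(O,E \right)} = E O + O = O + E O$)
$h{\left(M \right)} = - \frac{9}{5}$ ($h{\left(M \right)} = \left(-9\right) \frac{1}{5} = - \frac{9}{5}$)
$N{\left(f \right)} = \frac{- \frac{9}{5} + f}{-146 + f}$ ($N{\left(f \right)} = \frac{f - \frac{9}{5}}{f - 146} = \frac{- \frac{9}{5} + f}{-146 + f}$)
$\sqrt{D + N{\left(d{\left(-1 - 4,9 \right)} \right)}} = \sqrt{-20909 + \frac{- \frac{9}{5} + \left(-1 - 4\right) \left(1 + 9\right)}{-146 + \left(-1 - 4\right) \left(1 + 9\right)}} = \sqrt{-20909 + \frac{- \frac{9}{5} - 50}{-146 - 50}} = \sqrt{-20909 + \frac{1}{-196} \left(- \frac{259}{5}\right)} = \sqrt{-20909 - - \frac{37}{140}} = \sqrt{-20909 + \frac{37}{140}} = \sqrt{- \frac{2927223}{140}} = \frac{3 i \sqrt{11383645}}{70}$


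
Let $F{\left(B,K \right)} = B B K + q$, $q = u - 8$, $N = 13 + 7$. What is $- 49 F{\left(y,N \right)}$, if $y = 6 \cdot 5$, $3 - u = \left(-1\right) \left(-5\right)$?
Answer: $-881510$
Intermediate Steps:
$u = -2$ ($u = 3 - \left(-1\right) \left(-5\right) = 3 - 5 = -2$)
$N = 20$
$q = -10$ ($q = -2 - 8 = -10$)
$y = 30$
$F{\left(B,K \right)} = -10 + K B^{2}$ ($F{\left(B,K \right)} = B B K - 10 = B^{2} K - 10 = K B^{2} - 10 = -10 + K B^{2}$)
$- 49 F{\left(y,N \right)} = - 49 \left(-10 + 20 \cdot 30^{2}\right) = - 49 \left(-10 + 20 \cdot 900\right) = - 49 \left(-10 + 18000\right) = \left(-49\right) 17990 = -881510$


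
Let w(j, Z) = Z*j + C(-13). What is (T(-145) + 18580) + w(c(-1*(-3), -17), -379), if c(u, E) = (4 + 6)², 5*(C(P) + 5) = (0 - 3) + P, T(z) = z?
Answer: -97366/5 ≈ -19473.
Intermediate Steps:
C(P) = -28/5 + P/5 (C(P) = -5 + ((0 - 3) + P)/5 = -5 + (-3 + P)/5 = -5 + (-⅗ + P/5) = -28/5 + P/5)
c(u, E) = 100 (c(u, E) = 10² = 100)
w(j, Z) = -41/5 + Z*j (w(j, Z) = Z*j + (-28/5 + (⅕)*(-13)) = Z*j + (-28/5 - 13/5) = Z*j - 41/5 = -41/5 + Z*j)
(T(-145) + 18580) + w(c(-1*(-3), -17), -379) = (-145 + 18580) + (-41/5 - 379*100) = 18435 + (-41/5 - 37900) = 18435 - 189541/5 = -97366/5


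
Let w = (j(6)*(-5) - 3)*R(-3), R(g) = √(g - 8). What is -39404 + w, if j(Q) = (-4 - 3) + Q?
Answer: -39404 + 2*I*√11 ≈ -39404.0 + 6.6332*I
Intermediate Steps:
j(Q) = -7 + Q
R(g) = √(-8 + g)
w = 2*I*√11 (w = ((-7 + 6)*(-5) - 3)*√(-8 - 3) = (-1*(-5) - 3)*√(-11) = (5 - 3)*(I*√11) = 2*(I*√11) = 2*I*√11 ≈ 6.6332*I)
-39404 + w = -39404 + 2*I*√11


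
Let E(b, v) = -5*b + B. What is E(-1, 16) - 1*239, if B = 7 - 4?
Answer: -231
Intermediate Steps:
B = 3
E(b, v) = 3 - 5*b (E(b, v) = -5*b + 3 = 3 - 5*b)
E(-1, 16) - 1*239 = (3 - 5*(-1)) - 1*239 = (3 + 5) - 239 = 8 - 239 = -231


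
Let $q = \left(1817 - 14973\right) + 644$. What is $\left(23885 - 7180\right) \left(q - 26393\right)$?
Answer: $-649908025$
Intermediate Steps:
$q = -12512$ ($q = -13156 + 644 = -12512$)
$\left(23885 - 7180\right) \left(q - 26393\right) = \left(23885 - 7180\right) \left(-12512 - 26393\right) = \left(23885 + \left(-24394 + 17214\right)\right) \left(-38905\right) = \left(23885 - 7180\right) \left(-38905\right) = 16705 \left(-38905\right) = -649908025$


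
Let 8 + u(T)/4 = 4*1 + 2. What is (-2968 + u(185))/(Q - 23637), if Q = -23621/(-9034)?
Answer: 26885184/213513037 ≈ 0.12592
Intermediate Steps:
Q = 23621/9034 (Q = -23621*(-1/9034) = 23621/9034 ≈ 2.6147)
u(T) = -8 (u(T) = -32 + 4*(4*1 + 2) = -32 + 4*(4 + 2) = -32 + 4*6 = -32 + 24 = -8)
(-2968 + u(185))/(Q - 23637) = (-2968 - 8)/(23621/9034 - 23637) = -2976/(-213513037/9034) = -2976*(-9034/213513037) = 26885184/213513037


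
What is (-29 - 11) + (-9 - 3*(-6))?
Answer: -31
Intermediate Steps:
(-29 - 11) + (-9 - 3*(-6)) = -40 + (-9 + 18) = -40 + 9 = -31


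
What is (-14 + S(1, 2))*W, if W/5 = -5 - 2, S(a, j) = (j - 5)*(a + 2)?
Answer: 805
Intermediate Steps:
S(a, j) = (-5 + j)*(2 + a)
W = -35 (W = 5*(-5 - 2) = 5*(-7) = -35)
(-14 + S(1, 2))*W = (-14 + (-10 - 5*1 + 2*2 + 1*2))*(-35) = (-14 + (-10 - 5 + 4 + 2))*(-35) = (-14 - 9)*(-35) = -23*(-35) = 805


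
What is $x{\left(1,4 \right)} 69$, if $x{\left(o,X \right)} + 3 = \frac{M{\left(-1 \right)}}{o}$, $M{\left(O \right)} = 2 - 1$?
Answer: $-138$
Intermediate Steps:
$M{\left(O \right)} = 1$ ($M{\left(O \right)} = 2 - 1 = 1$)
$x{\left(o,X \right)} = -3 + \frac{1}{o}$ ($x{\left(o,X \right)} = -3 + 1 \frac{1}{o} = -3 + \frac{1}{o}$)
$x{\left(1,4 \right)} 69 = \left(-3 + 1^{-1}\right) 69 = \left(-3 + 1\right) 69 = \left(-2\right) 69 = -138$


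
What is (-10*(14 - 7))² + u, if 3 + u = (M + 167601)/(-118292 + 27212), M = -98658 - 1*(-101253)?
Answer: 37154047/7590 ≈ 4895.1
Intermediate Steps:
M = 2595 (M = -98658 + 101253 = 2595)
u = -36953/7590 (u = -3 + (2595 + 167601)/(-118292 + 27212) = -3 + 170196/(-91080) = -3 + 170196*(-1/91080) = -3 - 14183/7590 = -36953/7590 ≈ -4.8686)
(-10*(14 - 7))² + u = (-10*(14 - 7))² - 36953/7590 = (-10*7)² - 36953/7590 = (-70)² - 36953/7590 = 4900 - 36953/7590 = 37154047/7590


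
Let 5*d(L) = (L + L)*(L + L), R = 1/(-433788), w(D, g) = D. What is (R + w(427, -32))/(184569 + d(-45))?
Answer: 185227475/80766553932 ≈ 0.0022934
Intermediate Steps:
R = -1/433788 ≈ -2.3053e-6
d(L) = 4*L²/5 (d(L) = ((L + L)*(L + L))/5 = ((2*L)*(2*L))/5 = (4*L²)/5 = 4*L²/5)
(R + w(427, -32))/(184569 + d(-45)) = (-1/433788 + 427)/(184569 + (⅘)*(-45)²) = 185227475/(433788*(184569 + (⅘)*2025)) = 185227475/(433788*(184569 + 1620)) = (185227475/433788)/186189 = (185227475/433788)*(1/186189) = 185227475/80766553932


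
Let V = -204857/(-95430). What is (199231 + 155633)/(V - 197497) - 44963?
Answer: -847448551503959/18846933853 ≈ -44965.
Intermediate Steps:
V = 204857/95430 (V = -204857*(-1/95430) = 204857/95430 ≈ 2.1467)
(199231 + 155633)/(V - 197497) - 44963 = (199231 + 155633)/(204857/95430 - 197497) - 44963 = 354864/(-18846933853/95430) - 44963 = 354864*(-95430/18846933853) - 44963 = -33864671520/18846933853 - 44963 = -847448551503959/18846933853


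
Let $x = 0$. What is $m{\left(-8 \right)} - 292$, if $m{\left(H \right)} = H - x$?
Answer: $-300$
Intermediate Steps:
$m{\left(H \right)} = H$ ($m{\left(H \right)} = H - 0 = H + 0 = H$)
$m{\left(-8 \right)} - 292 = -8 - 292 = -300$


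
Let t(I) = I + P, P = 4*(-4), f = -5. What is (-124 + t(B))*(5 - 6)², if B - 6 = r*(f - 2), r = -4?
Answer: -106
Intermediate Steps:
P = -16
B = 34 (B = 6 - 4*(-5 - 2) = 6 - 4*(-7) = 6 + 28 = 34)
t(I) = -16 + I (t(I) = I - 16 = -16 + I)
(-124 + t(B))*(5 - 6)² = (-124 + (-16 + 34))*(5 - 6)² = (-124 + 18)*(-1)² = -106*1 = -106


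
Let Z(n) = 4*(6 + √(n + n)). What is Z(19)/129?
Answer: 8/43 + 4*√38/129 ≈ 0.37719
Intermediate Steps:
Z(n) = 24 + 4*√2*√n (Z(n) = 4*(6 + √(2*n)) = 4*(6 + √2*√n) = 24 + 4*√2*√n)
Z(19)/129 = (24 + 4*√2*√19)/129 = (24 + 4*√38)/129 = 8/43 + 4*√38/129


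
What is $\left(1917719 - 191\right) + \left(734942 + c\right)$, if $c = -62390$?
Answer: $2590080$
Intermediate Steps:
$\left(1917719 - 191\right) + \left(734942 + c\right) = \left(1917719 - 191\right) + \left(734942 - 62390\right) = 1917528 + 672552 = 2590080$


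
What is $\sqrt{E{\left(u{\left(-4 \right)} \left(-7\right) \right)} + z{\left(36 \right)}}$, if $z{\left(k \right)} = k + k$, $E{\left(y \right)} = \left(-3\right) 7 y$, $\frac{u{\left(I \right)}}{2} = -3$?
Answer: $9 i \sqrt{10} \approx 28.461 i$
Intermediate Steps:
$u{\left(I \right)} = -6$ ($u{\left(I \right)} = 2 \left(-3\right) = -6$)
$E{\left(y \right)} = - 21 y$
$z{\left(k \right)} = 2 k$
$\sqrt{E{\left(u{\left(-4 \right)} \left(-7\right) \right)} + z{\left(36 \right)}} = \sqrt{- 21 \left(\left(-6\right) \left(-7\right)\right) + 2 \cdot 36} = \sqrt{\left(-21\right) 42 + 72} = \sqrt{-882 + 72} = \sqrt{-810} = 9 i \sqrt{10}$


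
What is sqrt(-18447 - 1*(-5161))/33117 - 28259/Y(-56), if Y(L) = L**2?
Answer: -4037/448 + I*sqrt(13286)/33117 ≈ -9.0112 + 0.0034805*I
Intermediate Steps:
sqrt(-18447 - 1*(-5161))/33117 - 28259/Y(-56) = sqrt(-18447 - 1*(-5161))/33117 - 28259/((-56)**2) = sqrt(-18447 + 5161)*(1/33117) - 28259/3136 = sqrt(-13286)*(1/33117) - 28259*1/3136 = (I*sqrt(13286))*(1/33117) - 4037/448 = I*sqrt(13286)/33117 - 4037/448 = -4037/448 + I*sqrt(13286)/33117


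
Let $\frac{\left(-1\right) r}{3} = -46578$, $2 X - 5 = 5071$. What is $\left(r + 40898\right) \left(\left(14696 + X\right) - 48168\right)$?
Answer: $-5587670288$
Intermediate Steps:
$X = 2538$ ($X = \frac{5}{2} + \frac{1}{2} \cdot 5071 = \frac{5}{2} + \frac{5071}{2} = 2538$)
$r = 139734$ ($r = \left(-3\right) \left(-46578\right) = 139734$)
$\left(r + 40898\right) \left(\left(14696 + X\right) - 48168\right) = \left(139734 + 40898\right) \left(\left(14696 + 2538\right) - 48168\right) = 180632 \left(17234 - 48168\right) = 180632 \left(-30934\right) = -5587670288$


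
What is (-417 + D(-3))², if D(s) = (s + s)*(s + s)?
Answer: 145161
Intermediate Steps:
D(s) = 4*s² (D(s) = (2*s)*(2*s) = 4*s²)
(-417 + D(-3))² = (-417 + 4*(-3)²)² = (-417 + 4*9)² = (-417 + 36)² = (-381)² = 145161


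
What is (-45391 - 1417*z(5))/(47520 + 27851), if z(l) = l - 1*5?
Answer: -45391/75371 ≈ -0.60223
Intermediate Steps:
z(l) = -5 + l (z(l) = l - 5 = -5 + l)
(-45391 - 1417*z(5))/(47520 + 27851) = (-45391 - 1417*(-5 + 5))/(47520 + 27851) = (-45391 - 1417*0)/75371 = (-45391 + 0)*(1/75371) = -45391*1/75371 = -45391/75371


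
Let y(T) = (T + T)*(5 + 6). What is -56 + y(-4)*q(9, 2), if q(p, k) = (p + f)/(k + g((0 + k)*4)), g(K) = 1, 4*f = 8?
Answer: -1136/3 ≈ -378.67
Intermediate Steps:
f = 2 (f = (¼)*8 = 2)
y(T) = 22*T (y(T) = (2*T)*11 = 22*T)
q(p, k) = (2 + p)/(1 + k) (q(p, k) = (p + 2)/(k + 1) = (2 + p)/(1 + k))
-56 + y(-4)*q(9, 2) = -56 + (22*(-4))*((2 + 9)/(1 + 2)) = -56 - 88*11/3 = -56 - 968/3 = -1136/3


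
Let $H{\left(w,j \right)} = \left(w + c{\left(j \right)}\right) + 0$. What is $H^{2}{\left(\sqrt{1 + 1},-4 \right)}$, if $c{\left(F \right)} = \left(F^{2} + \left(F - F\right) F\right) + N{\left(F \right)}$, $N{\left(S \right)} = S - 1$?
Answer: $\left(11 + \sqrt{2}\right)^{2} \approx 154.11$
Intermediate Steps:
$N{\left(S \right)} = -1 + S$ ($N{\left(S \right)} = S - 1 = -1 + S$)
$c{\left(F \right)} = -1 + F + F^{2}$ ($c{\left(F \right)} = \left(F^{2} + \left(F - F\right) F\right) + \left(-1 + F\right) = \left(F^{2} + 0 F\right) + \left(-1 + F\right) = \left(F^{2} + 0\right) + \left(-1 + F\right) = F^{2} + \left(-1 + F\right) = -1 + F + F^{2}$)
$H{\left(w,j \right)} = -1 + j + w + j^{2}$ ($H{\left(w,j \right)} = \left(w + \left(-1 + j + j^{2}\right)\right) + 0 = \left(-1 + j + w + j^{2}\right) + 0 = -1 + j + w + j^{2}$)
$H^{2}{\left(\sqrt{1 + 1},-4 \right)} = \left(-1 - 4 + \sqrt{1 + 1} + \left(-4\right)^{2}\right)^{2} = \left(-1 - 4 + \sqrt{2} + 16\right)^{2} = \left(11 + \sqrt{2}\right)^{2}$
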